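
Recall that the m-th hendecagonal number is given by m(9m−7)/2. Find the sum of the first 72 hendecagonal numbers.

562392

Σ i(9i−7)/2 = (9Σi² − 7Σi) / 2 over i = 1..72.
Σi = 2628 and Σi² = 127020.
(9·127020 − 7·2628) / 2 = 1124784/2 = 562392.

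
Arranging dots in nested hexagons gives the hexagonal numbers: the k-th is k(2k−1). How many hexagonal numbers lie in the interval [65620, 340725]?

232

The n-th hexagonal number is n(2n−1).
Smallest index with value ≥ 65620: n = 182 (giving 66066).
Largest index with value ≤ 340725: n = 413 (giving 340725).
Indices 182 through 413: 232 terms.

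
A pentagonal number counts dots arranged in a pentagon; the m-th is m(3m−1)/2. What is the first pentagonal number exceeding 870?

925

Solve n(3n−1)/2 > 870 for integer n.
The largest n with value ≤ 870 is 24 (since 852 ≤ 870 < 925), so the first above is n = 25, value 925.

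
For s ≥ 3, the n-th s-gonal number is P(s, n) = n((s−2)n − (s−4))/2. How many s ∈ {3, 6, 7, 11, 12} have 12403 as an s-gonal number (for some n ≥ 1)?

s = 3: P(3, 157) = 12403. ✓
s = 6: P(6, 79) = 12403. ✓
s = 7: P(7, 70) = 12145 and P(7, 71) = 12496; 12403 is not s-gonal.
s = 11: P(11, 52) = 11986 and P(11, 53) = 12455; 12403 is not s-gonal.
s = 12: P(12, 50) = 12300 and P(12, 51) = 12801; 12403 is not s-gonal.
Hits: s ∈ {3, 6} → 2.

2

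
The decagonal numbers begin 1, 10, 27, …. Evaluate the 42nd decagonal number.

The 42nd decagonal number is n(4n−3) with n = 42.
42·(4·42 − 3) = 42·165 = 6930.

6930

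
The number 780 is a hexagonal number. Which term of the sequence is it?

20

Set n(2n−1) = 780, giving 2n² − n − 780 = 0.
The discriminant is 1 + 8·780 = 6241, and √6241 = 79.
So n = (1 + 79) / 4 = 80/4 = 20.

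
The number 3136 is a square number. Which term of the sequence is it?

We need n² = 3136, so n = √3136 = 56.
Check: 56² = 3136. ✓

56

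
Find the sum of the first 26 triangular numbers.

3276

Σ i(i+1)/2 = (Σi² + Σi) / 2 over i = 1..26.
Σi = 351 and Σi² = 6201.
(1·6201 + 1·351) / 2 = 6552/2 = 3276.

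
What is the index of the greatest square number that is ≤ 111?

10

Solve n² ≤ 111 for integer n.
n = 10 gives 100 ≤ 111, while n = 11 gives 121 > 111; so the answer is index 10.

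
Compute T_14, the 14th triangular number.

The 14th triangular number is n(n+1)/2 with n = 14.
14·15/2 = 210/2 = 105.

105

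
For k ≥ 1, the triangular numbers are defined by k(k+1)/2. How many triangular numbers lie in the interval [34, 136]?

9

The n-th triangular number is n(n+1)/2.
Smallest index with value ≥ 34: n = 8 (giving 36).
Largest index with value ≤ 136: n = 16 (giving 136).
Indices 8 through 16: 9 terms.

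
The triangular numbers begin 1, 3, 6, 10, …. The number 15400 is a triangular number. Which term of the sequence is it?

Set n(n+1)/2 = 15400, giving n² + n − 30800 = 0.
The discriminant is 1 + 8·15400 = 123201, and √123201 = 351.
So n = (-1 + 351) / 2 = 350/2 = 175.
Check: 175·176/2 = 15400. ✓

175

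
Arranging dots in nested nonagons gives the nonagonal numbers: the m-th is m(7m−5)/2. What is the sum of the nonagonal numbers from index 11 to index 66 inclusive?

Σ i(7i−5)/2 = (7Σi² − 5Σi) / 2 over i = 11..66.
Σi = 2211 − 55 = 2156 and Σi² = 98021 − 385 = 97636.
(7·97636 − 5·2156) / 2 = 672672/2 = 336336.

336336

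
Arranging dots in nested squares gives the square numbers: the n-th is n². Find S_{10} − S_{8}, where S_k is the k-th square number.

10² = 100 and 8² = 64.
Difference: 100 − 64 = 36.

36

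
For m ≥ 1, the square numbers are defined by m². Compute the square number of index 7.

The 7th square number is n² with n = 7.
7² = 49.

49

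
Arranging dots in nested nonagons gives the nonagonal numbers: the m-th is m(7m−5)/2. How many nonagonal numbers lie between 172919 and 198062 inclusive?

16

The n-th nonagonal number is n(7n−5)/2.
Smallest index with value ≥ 172919: n = 223 (giving 173494).
Largest index with value ≤ 198062: n = 238 (giving 197659).
Indices 223 through 238: 16 terms.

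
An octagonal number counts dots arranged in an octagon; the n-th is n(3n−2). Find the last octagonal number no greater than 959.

Solve n(3n−2) ≤ 959 for integer n.
n = 18 gives 936 ≤ 959, while n = 19 gives 1045 > 959; so the answer is 936.

936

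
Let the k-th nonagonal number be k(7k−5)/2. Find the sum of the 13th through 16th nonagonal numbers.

2816

Σ i(7i−5)/2 = (7Σi² − 5Σi) / 2 over i = 13..16.
Σi = 136 − 78 = 58 and Σi² = 1496 − 650 = 846.
(7·846 − 5·58) / 2 = 5632/2 = 2816.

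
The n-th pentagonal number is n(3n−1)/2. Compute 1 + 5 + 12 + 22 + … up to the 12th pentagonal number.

Σ i(3i−1)/2 = (3Σi² − Σi) / 2 over i = 1..12.
Σi = 78 and Σi² = 650.
(3·650 − 1·78) / 2 = 1872/2 = 936.

936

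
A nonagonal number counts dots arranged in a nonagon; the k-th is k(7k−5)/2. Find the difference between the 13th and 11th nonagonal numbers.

13·(7·13 − 5)/2 = 559 and 11·(7·11 − 5)/2 = 396.
Difference: 559 − 396 = 163.

163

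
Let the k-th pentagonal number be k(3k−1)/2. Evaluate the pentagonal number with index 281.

The 281st pentagonal number is n(3n−1)/2 with n = 281.
281·(3·281 − 1)/2 = 281·842/2 = 281·421 = 118301.

118301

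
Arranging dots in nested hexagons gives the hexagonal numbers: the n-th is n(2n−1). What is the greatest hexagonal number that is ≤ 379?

378

Solve n(2n−1) ≤ 379 for integer n.
n = 14 gives 378 ≤ 379, while n = 15 gives 435 > 379; so the answer is 378.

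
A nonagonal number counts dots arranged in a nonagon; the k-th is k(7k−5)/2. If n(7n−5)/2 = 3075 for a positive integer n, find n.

30

Set n(7n−5)/2 = 3075, giving 7n² − 5n − 6150 = 0.
So n = (5 + 415) / 14 = 420/14 = 30.
Check: 30·(7·30 − 5)/2 = 3075. ✓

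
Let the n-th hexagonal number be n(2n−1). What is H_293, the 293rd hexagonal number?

171405

The 293rd hexagonal number is n(2n−1) with n = 293.
293·(2·293 − 1) = 293·585 = 171405.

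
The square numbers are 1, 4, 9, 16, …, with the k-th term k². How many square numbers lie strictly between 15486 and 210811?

The n-th square number is n².
Smallest index with value > 15486: n = 125 (giving 15625).
Largest index with value < 210811: n = 459 (giving 210681).
Indices 125 through 459: 335 terms.

335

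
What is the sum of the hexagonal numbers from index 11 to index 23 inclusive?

Σ i(2i−1) = 2Σi² − Σi over i = 11..23.
Σi = 276 − 55 = 221 and Σi² = 4324 − 385 = 3939.
2·3939 − 1·221 = 7657.

7657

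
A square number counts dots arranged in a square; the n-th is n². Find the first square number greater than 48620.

Solve n² > 48620 for integer n.
The largest n with value ≤ 48620 is 220 (since 48400 ≤ 48620 < 48841), so the first above is n = 221, value 48841.

48841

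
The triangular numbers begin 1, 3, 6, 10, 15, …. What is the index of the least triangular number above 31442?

251

Solve n(n+1)/2 > 31442 for integer n.
The largest n with value ≤ 31442 is 250 (since 31375 ≤ 31442 < 31626), so the first above is n = 251, value 31626.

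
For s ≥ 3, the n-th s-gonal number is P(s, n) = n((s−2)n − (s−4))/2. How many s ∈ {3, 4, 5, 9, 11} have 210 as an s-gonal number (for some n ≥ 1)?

s = 3: P(3, 20) = 210. ✓
s = 4: P(4, 14) = 196 and P(4, 15) = 225; 210 is not s-gonal.
s = 5: P(5, 12) = 210. ✓
s = 9: P(9, 8) = 204 and P(9, 9) = 261; 210 is not s-gonal.
s = 11: P(11, 7) = 196 and P(11, 8) = 260; 210 is not s-gonal.
Hits: s ∈ {3, 5} → 2.

2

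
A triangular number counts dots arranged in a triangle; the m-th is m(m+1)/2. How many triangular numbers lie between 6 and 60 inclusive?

The n-th triangular number is n(n+1)/2.
Smallest index with value ≥ 6: n = 3 (giving 6).
Largest index with value ≤ 60: n = 10 (giving 55).
Indices 3 through 10: 8 terms.

8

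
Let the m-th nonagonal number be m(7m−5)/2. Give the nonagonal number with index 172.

103114

The 172nd nonagonal number is n(7n−5)/2 with n = 172.
172·(7·172 − 5)/2 = 172·1199/2 = 103114.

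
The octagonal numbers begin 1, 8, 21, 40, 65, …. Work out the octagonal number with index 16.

736

The 16th octagonal number is n(3n−2) with n = 16.
16·(3·16 − 2) = 16·46 = 736.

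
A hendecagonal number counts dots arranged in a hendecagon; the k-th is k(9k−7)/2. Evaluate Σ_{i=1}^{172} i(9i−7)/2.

7647292

Σ i(9i−7)/2 = (9Σi² − 7Σi) / 2 over i = 1..172.
Σi = 14878 and Σi² = 1710970.
(9·1710970 − 7·14878) / 2 = 15294584/2 = 7647292.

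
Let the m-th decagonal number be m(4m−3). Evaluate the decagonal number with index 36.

5076

The 36th decagonal number is n(4n−3) with n = 36.
36·(4·36 − 3) = 36·141 = 5076.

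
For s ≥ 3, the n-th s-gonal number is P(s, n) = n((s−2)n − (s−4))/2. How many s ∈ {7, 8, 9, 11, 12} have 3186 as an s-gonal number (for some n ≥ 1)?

2

s = 7: P(7, 36) = 3186. ✓
s = 8: P(8, 32) = 3008 and P(8, 33) = 3201; 3186 is not s-gonal.
s = 9: P(9, 30) = 3075 and P(9, 31) = 3286; 3186 is not s-gonal.
s = 11: P(11, 27) = 3186. ✓
s = 12: P(12, 25) = 3025 and P(12, 26) = 3276; 3186 is not s-gonal.
Hits: s ∈ {7, 11} → 2.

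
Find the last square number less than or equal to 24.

Solve n² ≤ 24 for integer n.
n = 4 gives 16 ≤ 24, while n = 5 gives 25 > 24; so the answer is 16.

16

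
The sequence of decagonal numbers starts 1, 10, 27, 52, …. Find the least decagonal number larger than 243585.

Solve n(4n−3) > 243585 for integer n.
The largest n with value ≤ 243585 is 247 (since 243295 ≤ 243585 < 245272), so the first above is n = 248, value 245272.

245272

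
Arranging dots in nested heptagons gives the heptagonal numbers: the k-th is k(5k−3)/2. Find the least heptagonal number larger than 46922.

Solve n(5n−3)/2 > 46922 for integer n.
The largest n with value ≤ 46922 is 137 (since 46717 ≤ 46922 < 47403), so the first above is n = 138, value 47403.

47403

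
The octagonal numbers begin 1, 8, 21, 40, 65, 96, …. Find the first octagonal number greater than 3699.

3816

Solve n(3n−2) > 3699 for integer n.
The largest n with value ≤ 3699 is 35 (since 3605 ≤ 3699 < 3816), so the first above is n = 36, value 3816.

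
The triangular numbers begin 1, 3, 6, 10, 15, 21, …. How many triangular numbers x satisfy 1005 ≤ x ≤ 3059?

The n-th triangular number is n(n+1)/2.
Smallest index with value ≥ 1005: n = 45 (giving 1035).
Largest index with value ≤ 3059: n = 77 (giving 3003).
Indices 45 through 77: 33 terms.

33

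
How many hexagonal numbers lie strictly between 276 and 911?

9

The n-th hexagonal number is n(2n−1).
Smallest index with value > 276: n = 13 (giving 325).
Largest index with value < 911: n = 21 (giving 861).
Indices 13 through 21: 9 terms.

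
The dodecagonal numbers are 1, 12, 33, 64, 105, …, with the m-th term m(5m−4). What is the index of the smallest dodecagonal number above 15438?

56

Solve n(5n−4) > 15438 for integer n.
The largest n with value ≤ 15438 is 55 (since 14905 ≤ 15438 < 15456), so the first above is n = 56, value 15456.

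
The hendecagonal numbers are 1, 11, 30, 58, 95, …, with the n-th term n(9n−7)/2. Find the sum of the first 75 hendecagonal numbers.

Σ i(9i−7)/2 = (9Σi² − 7Σi) / 2 over i = 1..75.
Σi = 2850 and Σi² = 143450.
(9·143450 − 7·2850) / 2 = 1271100/2 = 635550.

635550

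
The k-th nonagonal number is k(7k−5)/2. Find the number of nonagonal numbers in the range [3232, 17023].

The n-th nonagonal number is n(7n−5)/2.
Smallest index with value ≥ 3232: n = 31 (giving 3286).
Largest index with value ≤ 17023: n = 70 (giving 16975).
Indices 31 through 70: 40 terms.

40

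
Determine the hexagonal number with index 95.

17955

The 95th hexagonal number is n(2n−1) with n = 95.
95·(2·95 − 1) = 95·189 = 17955.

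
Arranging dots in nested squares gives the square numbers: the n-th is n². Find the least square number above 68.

81

Solve n² > 68 for integer n.
The largest n with value ≤ 68 is 8 (since 64 ≤ 68 < 81), so the first above is n = 9, value 81.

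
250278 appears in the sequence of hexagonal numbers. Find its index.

354

Set n(2n−1) = 250278, giving 2n² − n − 250278 = 0.
The discriminant is 1 + 8·250278 = 2002225, and √2002225 = 1415.
So n = (1 + 1415) / 4 = 1416/4 = 354.
Check: 354·(2·354 − 1) = 250278. ✓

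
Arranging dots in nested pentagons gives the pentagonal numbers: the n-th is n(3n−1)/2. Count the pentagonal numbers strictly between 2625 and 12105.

47

The n-th pentagonal number is n(3n−1)/2.
Smallest index with value > 2625: n = 43 (giving 2752).
Largest index with value < 12105: n = 89 (giving 11837).
Indices 43 through 89: 47 terms.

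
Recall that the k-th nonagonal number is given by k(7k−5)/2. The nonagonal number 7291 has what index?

Set n(7n−5)/2 = 7291, giving 7n² − 5n − 14582 = 0.
So n = (5 + 639) / 14 = 644/14 = 46.

46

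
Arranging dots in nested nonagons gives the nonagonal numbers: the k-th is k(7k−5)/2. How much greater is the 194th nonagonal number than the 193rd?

1352

Consecutive nonagonal numbers differ by 7n − 6: here 7·194 − 6 = 1352.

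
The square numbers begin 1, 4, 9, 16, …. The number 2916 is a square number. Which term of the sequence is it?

54

We need n² = 2916, so n = √2916 = 54.
Check: 54² = 2916. ✓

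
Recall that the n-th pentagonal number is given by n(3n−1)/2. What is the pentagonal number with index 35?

The 35th pentagonal number is n(3n−1)/2 with n = 35.
35·(3·35 − 1)/2 = 35·104/2 = 35·52 = 1820.

1820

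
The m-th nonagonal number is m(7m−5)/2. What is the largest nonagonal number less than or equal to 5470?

Solve n(7n−5)/2 ≤ 5470 for integer n.
n = 39 gives 5226 ≤ 5470, while n = 40 gives 5500 > 5470; so the answer is 5226.

5226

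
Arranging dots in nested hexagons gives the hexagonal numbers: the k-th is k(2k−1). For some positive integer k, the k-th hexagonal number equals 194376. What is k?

Set n(2n−1) = 194376, giving 2n² − n − 194376 = 0.
So n = (1 + 1247) / 4 = 1248/4 = 312.
Check: 312·(2·312 − 1) = 194376. ✓

312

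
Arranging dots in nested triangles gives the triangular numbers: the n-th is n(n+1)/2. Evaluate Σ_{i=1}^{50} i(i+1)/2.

22100

Σ i(i+1)/2 = (Σi² + Σi) / 2 over i = 1..50.
Σi = 1275 and Σi² = 42925.
(1·42925 + 1·1275) / 2 = 44200/2 = 22100.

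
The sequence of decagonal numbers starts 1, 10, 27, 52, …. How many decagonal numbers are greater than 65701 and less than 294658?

The n-th decagonal number is n(4n−3).
Smallest index with value > 65701: n = 129 (giving 66177).
Largest index with value < 294658: n = 271 (giving 292951).
Indices 129 through 271: 143 terms.

143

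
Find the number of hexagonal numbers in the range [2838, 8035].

The n-th hexagonal number is n(2n−1).
Smallest index with value ≥ 2838: n = 38 (giving 2850).
Largest index with value ≤ 8035: n = 63 (giving 7875).
Indices 38 through 63: 26 terms.

26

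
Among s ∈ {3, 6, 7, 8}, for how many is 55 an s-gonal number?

s = 3: P(3, 10) = 55. ✓
s = 6: P(6, 5) = 45 and P(6, 6) = 66; 55 is not s-gonal.
s = 7: P(7, 5) = 55. ✓
s = 8: P(8, 4) = 40 and P(8, 5) = 65; 55 is not s-gonal.
Hits: s ∈ {3, 7} → 2.

2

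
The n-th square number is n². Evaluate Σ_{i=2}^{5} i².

54

Σ_{i=2}^{5} i² = 55 − 1 = 54.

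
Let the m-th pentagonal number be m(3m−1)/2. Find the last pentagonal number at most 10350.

Solve n(3n−1)/2 ≤ 10350 for integer n.
n = 83 gives 10292 ≤ 10350, while n = 84 gives 10542 > 10350; so the answer is 10292.

10292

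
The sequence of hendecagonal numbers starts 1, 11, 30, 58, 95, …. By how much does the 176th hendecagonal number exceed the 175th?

1576

Consecutive hendecagonal numbers differ by 9n − 8: here 9·176 − 8 = 1576.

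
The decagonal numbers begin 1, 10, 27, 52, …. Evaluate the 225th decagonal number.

The 225th decagonal number is n(4n−3) with n = 225.
225·(4·225 − 3) = 225·897 = 201825.

201825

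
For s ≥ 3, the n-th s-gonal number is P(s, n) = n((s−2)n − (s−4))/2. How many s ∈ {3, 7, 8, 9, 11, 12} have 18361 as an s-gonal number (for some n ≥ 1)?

s = 3: P(3, 191) = 18336 and P(3, 192) = 18528; 18361 is not s-gonal.
s = 7: P(7, 86) = 18361. ✓
s = 8: P(8, 78) = 18096 and P(8, 79) = 18565; 18361 is not s-gonal.
s = 9: P(9, 72) = 17964 and P(9, 73) = 18469; 18361 is not s-gonal.
s = 11: P(11, 64) = 18208 and P(11, 65) = 18785; 18361 is not s-gonal.
s = 12: P(12, 61) = 18361. ✓
Hits: s ∈ {7, 12} → 2.

2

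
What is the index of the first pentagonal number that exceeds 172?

11

Solve n(3n−1)/2 > 172 for integer n.
The largest n with value ≤ 172 is 10 (since 145 ≤ 172 < 176), so the first above is n = 11, value 176.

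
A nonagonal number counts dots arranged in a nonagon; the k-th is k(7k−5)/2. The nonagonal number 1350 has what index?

Set n(7n−5)/2 = 1350, giving 7n² − 5n − 2700 = 0.
So n = (5 + 275) / 14 = 280/14 = 20.

20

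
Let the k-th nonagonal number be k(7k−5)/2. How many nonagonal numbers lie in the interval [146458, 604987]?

212

The n-th nonagonal number is n(7n−5)/2.
Smallest index with value ≥ 146458: n = 205 (giving 146575).
Largest index with value ≤ 604987: n = 416 (giving 604656).
Indices 205 through 416: 212 terms.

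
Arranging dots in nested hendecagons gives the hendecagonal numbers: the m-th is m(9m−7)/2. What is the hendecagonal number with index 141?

The 141st hendecagonal number is n(9n−7)/2 with n = 141.
141·(9·141 − 7)/2 = 141·1262/2 = 141·631 = 88971.

88971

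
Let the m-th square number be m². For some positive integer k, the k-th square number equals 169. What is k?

13

We need n² = 169, so n = √169 = 13.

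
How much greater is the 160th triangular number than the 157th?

477

160·161/2 = 12880 and 157·158/2 = 12403.
Difference: 12880 − 12403 = 477.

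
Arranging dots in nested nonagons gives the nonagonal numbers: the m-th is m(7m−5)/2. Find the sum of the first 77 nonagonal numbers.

535535

Σ i(7i−5)/2 = (7Σi² − 5Σi) / 2 over i = 1..77.
Σi = 3003 and Σi² = 155155.
(7·155155 − 5·3003) / 2 = 1071070/2 = 535535.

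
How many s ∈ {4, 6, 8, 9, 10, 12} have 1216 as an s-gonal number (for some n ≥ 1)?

s = 4: P(4, 34) = 1156 and P(4, 35) = 1225; 1216 is not s-gonal.
s = 6: P(6, 24) = 1128 and P(6, 25) = 1225; 1216 is not s-gonal.
s = 8: P(8, 20) = 1160 and P(8, 21) = 1281; 1216 is not s-gonal.
s = 9: P(9, 19) = 1216. ✓
s = 10: P(10, 17) = 1105 and P(10, 18) = 1242; 1216 is not s-gonal.
s = 12: P(12, 16) = 1216. ✓
Hits: s ∈ {9, 12} → 2.

2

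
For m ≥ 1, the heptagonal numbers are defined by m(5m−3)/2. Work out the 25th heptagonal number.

1525

25·(5·25 − 3)/2 = 25·122/2 = 25·61 = 1525.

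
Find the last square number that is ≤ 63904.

Solve n² ≤ 63904 for integer n.
n = 252 gives 63504 ≤ 63904, while n = 253 gives 64009 > 63904; so the answer is 63504.

63504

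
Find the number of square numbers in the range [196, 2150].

33

The n-th square number is n².
Smallest index with value ≥ 196: n = 14 (giving 196).
Largest index with value ≤ 2150: n = 46 (giving 2116).
Indices 14 through 46: 33 terms.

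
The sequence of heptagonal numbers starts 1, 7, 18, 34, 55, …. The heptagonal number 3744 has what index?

Set n(5n−3)/2 = 3744, giving 5n² − 3n − 7488 = 0.
The discriminant is 9 + 40·3744 = 149769, and √149769 = 387.
So n = (3 + 387) / 10 = 390/10 = 39.

39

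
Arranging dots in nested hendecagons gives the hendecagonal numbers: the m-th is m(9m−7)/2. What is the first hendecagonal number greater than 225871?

Solve n(9n−7)/2 > 225871 for integer n.
The largest n with value ≤ 225871 is 224 (since 225008 ≤ 225871 < 227025), so the first above is n = 225, value 227025.

227025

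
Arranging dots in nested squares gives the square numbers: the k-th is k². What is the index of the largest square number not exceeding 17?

4

Solve n² ≤ 17 for integer n.
n = 4 gives 16 ≤ 17, while n = 5 gives 25 > 17; so the answer is index 4.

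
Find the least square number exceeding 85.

100

Solve n² > 85 for integer n.
The largest n with value ≤ 85 is 9 (since 81 ≤ 85 < 100), so the first above is n = 10, value 100.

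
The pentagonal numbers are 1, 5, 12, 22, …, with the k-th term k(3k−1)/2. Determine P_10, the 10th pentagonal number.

145

The 10th pentagonal number is n(3n−1)/2 with n = 10.
10·(3·10 − 1)/2 = 10·29/2 = 145.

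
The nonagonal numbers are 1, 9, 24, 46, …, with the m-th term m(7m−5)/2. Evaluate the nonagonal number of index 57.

11229

57·(7·57 − 5)/2 = 57·394/2 = 57·197 = 11229.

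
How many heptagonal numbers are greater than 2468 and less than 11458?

36

The n-th heptagonal number is n(5n−3)/2.
Smallest index with value > 2468: n = 32 (giving 2512).
Largest index with value < 11458: n = 67 (giving 11122).
Indices 32 through 67: 36 terms.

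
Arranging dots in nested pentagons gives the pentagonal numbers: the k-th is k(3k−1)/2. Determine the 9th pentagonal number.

117

The 9th pentagonal number is n(3n−1)/2 with n = 9.
9·(3·9 − 1)/2 = 9·26/2 = 9·13 = 117.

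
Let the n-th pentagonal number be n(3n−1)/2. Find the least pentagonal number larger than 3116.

Solve n(3n−1)/2 > 3116 for integer n.
The largest n with value ≤ 3116 is 45 (since 3015 ≤ 3116 < 3151), so the first above is n = 46, value 3151.

3151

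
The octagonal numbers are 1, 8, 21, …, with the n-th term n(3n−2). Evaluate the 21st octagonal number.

21·(3·21 − 2) = 21·61 = 1281.

1281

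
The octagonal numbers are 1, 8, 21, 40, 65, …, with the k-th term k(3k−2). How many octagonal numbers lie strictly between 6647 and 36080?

62

The n-th octagonal number is n(3n−2).
Smallest index with value > 6647: n = 48 (giving 6816).
Largest index with value < 36080: n = 109 (giving 35425).
Indices 48 through 109: 62 terms.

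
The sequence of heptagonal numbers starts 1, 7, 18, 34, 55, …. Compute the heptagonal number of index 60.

The 60th heptagonal number is n(5n−3)/2 with n = 60.
60·(5·60 − 3)/2 = 60·297/2 = 8910.

8910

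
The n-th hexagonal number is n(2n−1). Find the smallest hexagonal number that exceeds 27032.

Solve n(2n−1) > 27032 for integer n.
The largest n with value ≤ 27032 is 116 (since 26796 ≤ 27032 < 27261), so the first above is n = 117, value 27261.

27261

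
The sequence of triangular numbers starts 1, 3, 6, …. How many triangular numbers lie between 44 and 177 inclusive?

10

The n-th triangular number is n(n+1)/2.
Smallest index with value ≥ 44: n = 9 (giving 45).
Largest index with value ≤ 177: n = 18 (giving 171).
Indices 9 through 18: 10 terms.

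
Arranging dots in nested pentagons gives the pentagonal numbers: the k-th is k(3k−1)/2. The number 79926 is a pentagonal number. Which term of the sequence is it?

231

Set n(3n−1)/2 = 79926, giving 3n² − n − 159852 = 0.
The discriminant is 1 + 24·79926 = 1918225, and √1918225 = 1385.
So n = (1 + 1385) / 6 = 1386/6 = 231.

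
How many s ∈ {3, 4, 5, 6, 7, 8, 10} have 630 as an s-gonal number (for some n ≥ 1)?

2

s = 3: P(3, 35) = 630. ✓
s = 4: P(4, 25) = 625 and P(4, 26) = 676; 630 is not s-gonal.
s = 5: P(5, 20) = 590 and P(5, 21) = 651; 630 is not s-gonal.
s = 6: P(6, 18) = 630. ✓
s = 7: P(7, 16) = 616 and P(7, 17) = 697; 630 is not s-gonal.
s = 8: P(8, 14) = 560 and P(8, 15) = 645; 630 is not s-gonal.
s = 10: P(10, 12) = 540 and P(10, 13) = 637; 630 is not s-gonal.
Hits: s ∈ {3, 6} → 2.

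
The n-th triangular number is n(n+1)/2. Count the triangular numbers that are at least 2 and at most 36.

The n-th triangular number is n(n+1)/2.
Smallest index with value ≥ 2: n = 2 (giving 3).
Largest index with value ≤ 36: n = 8 (giving 36).
Indices 2 through 8: 7 terms.

7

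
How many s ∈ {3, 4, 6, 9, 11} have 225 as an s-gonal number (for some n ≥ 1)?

1

s = 3: P(3, 20) = 210 and P(3, 21) = 231; 225 is not s-gonal.
s = 4: P(4, 15) = 225. ✓
s = 6: P(6, 10) = 190 and P(6, 11) = 231; 225 is not s-gonal.
s = 9: P(9, 8) = 204 and P(9, 9) = 261; 225 is not s-gonal.
s = 11: P(11, 7) = 196 and P(11, 8) = 260; 225 is not s-gonal.
Hits: s ∈ {4} → 1.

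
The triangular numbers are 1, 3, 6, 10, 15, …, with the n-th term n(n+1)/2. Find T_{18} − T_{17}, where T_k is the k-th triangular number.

Consecutive triangular numbers differ by n: T_{18} − T_{17} = 18.

18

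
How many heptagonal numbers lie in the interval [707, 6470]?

The n-th heptagonal number is n(5n−3)/2.
Smallest index with value ≥ 707: n = 18 (giving 783).
Largest index with value ≤ 6470: n = 51 (giving 6426).
Indices 18 through 51: 34 terms.

34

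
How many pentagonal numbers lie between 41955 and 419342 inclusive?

361

The n-th pentagonal number is n(3n−1)/2.
Smallest index with value ≥ 41955: n = 168 (giving 42252).
Largest index with value ≤ 419342: n = 528 (giving 417912).
Indices 168 through 528: 361 terms.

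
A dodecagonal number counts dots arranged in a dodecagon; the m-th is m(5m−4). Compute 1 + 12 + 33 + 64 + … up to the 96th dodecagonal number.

Σ i(5i−4) = 5Σi² − 4Σi over i = 1..96.
Σi = 4656 and Σi² = 299536.
5·299536 − 4·4656 = 1479056.

1479056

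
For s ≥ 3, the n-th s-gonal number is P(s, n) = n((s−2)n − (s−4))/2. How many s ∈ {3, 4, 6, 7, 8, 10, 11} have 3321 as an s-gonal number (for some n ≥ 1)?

s = 3: P(3, 81) = 3321. ✓
s = 4: P(4, 57) = 3249 and P(4, 58) = 3364; 3321 is not s-gonal.
s = 6: P(6, 41) = 3321. ✓
s = 7: P(7, 36) = 3186 and P(7, 37) = 3367; 3321 is not s-gonal.
s = 8: P(8, 33) = 3201 and P(8, 34) = 3400; 3321 is not s-gonal.
s = 10: P(10, 29) = 3277 and P(10, 30) = 3510; 3321 is not s-gonal.
s = 11: P(11, 27) = 3186 and P(11, 28) = 3430; 3321 is not s-gonal.
Hits: s ∈ {3, 6} → 2.

2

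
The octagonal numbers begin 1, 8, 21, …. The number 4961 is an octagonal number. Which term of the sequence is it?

Set n(3n−2) = 4961, giving 3n² − 2n − 4961 = 0.
The discriminant is 4 + 12·4961 = 59536, and √59536 = 244.
So n = (2 + 244) / 6 = 246/6 = 41.

41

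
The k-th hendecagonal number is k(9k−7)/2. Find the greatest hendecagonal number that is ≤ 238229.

Solve n(9n−7)/2 ≤ 238229 for integer n.
n = 230 gives 237245 ≤ 238229, while n = 231 gives 239316 > 238229; so the answer is 237245.

237245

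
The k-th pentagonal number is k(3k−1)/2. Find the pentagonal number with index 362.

196385

362·(3·362 − 1)/2 = 362·1085/2 = 196385.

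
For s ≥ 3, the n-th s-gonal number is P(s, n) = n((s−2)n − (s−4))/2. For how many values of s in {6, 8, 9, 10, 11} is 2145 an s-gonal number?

1

s = 6: P(6, 33) = 2145. ✓
s = 8: P(8, 27) = 2133 and P(8, 28) = 2296; 2145 is not s-gonal.
s = 9: P(9, 25) = 2125 and P(9, 26) = 2301; 2145 is not s-gonal.
s = 10: P(10, 23) = 2047 and P(10, 24) = 2232; 2145 is not s-gonal.
s = 11: P(11, 22) = 2101 and P(11, 23) = 2300; 2145 is not s-gonal.
Hits: s ∈ {6} → 1.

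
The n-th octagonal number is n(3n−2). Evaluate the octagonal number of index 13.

13·(3·13 − 2) = 13·37 = 481.

481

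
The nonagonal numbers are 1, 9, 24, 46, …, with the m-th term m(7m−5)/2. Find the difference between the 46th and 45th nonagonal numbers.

316

Consecutive nonagonal numbers differ by 7n − 6: here 7·46 − 6 = 316.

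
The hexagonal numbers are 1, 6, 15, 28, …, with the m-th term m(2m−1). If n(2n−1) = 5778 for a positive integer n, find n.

Set n(2n−1) = 5778, giving 2n² − n − 5778 = 0.
The discriminant is 1 + 8·5778 = 46225, and √46225 = 215.
So n = (1 + 215) / 4 = 216/4 = 54.

54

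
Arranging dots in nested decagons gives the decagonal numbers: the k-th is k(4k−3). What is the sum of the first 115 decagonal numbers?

2034350

Σ i(4i−3) = 4Σi² − 3Σi over i = 1..115.
Σi = 6670 and Σi² = 513590.
4·513590 − 3·6670 = 2034350.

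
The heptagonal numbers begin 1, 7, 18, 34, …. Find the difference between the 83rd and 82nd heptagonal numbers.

Consecutive heptagonal numbers differ by 5n − 4: here 5·83 − 4 = 411.

411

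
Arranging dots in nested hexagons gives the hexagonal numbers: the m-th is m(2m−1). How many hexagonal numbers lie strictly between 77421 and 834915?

449

The n-th hexagonal number is n(2n−1).
Smallest index with value > 77421: n = 198 (giving 78210).
Largest index with value < 834915: n = 646 (giving 833986).
Indices 198 through 646: 449 terms.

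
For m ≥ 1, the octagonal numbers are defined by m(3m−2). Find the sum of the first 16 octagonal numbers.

Σ i(3i−2) = 3Σi² − 2Σi over i = 1..16.
Σi = 136 and Σi² = 1496.
3·1496 − 2·136 = 4216.

4216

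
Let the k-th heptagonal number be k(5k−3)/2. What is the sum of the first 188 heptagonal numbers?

5554836

Σ i(5i−3)/2 = (5Σi² − 3Σi) / 2 over i = 1..188.
Σi = 17766 and Σi² = 2232594.
(5·2232594 − 3·17766) / 2 = 11109672/2 = 5554836.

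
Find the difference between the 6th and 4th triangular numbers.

11

6·7/2 = 21 and 4·5/2 = 10.
Difference: 21 − 10 = 11.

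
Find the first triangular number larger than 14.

Solve n(n+1)/2 > 14 for integer n.
The largest n with value ≤ 14 is 4 (since 10 ≤ 14 < 15), so the first above is n = 5, value 15.

15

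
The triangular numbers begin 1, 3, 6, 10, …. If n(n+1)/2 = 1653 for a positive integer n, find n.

57

Set n(n+1)/2 = 1653, giving n² + n − 3306 = 0.
So n = (-1 + 115) / 2 = 114/2 = 57.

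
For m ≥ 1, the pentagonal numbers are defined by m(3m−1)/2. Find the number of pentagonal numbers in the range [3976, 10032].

30

The n-th pentagonal number is n(3n−1)/2.
Smallest index with value ≥ 3976: n = 52 (giving 4030).
Largest index with value ≤ 10032: n = 81 (giving 9801).
Indices 52 through 81: 30 terms.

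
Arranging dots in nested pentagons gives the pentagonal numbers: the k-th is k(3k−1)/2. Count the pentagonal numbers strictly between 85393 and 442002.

The n-th pentagonal number is n(3n−1)/2.
Smallest index with value > 85393: n = 239 (giving 85562).
Largest index with value < 442002: n = 542 (giving 440375).
Indices 239 through 542: 304 terms.

304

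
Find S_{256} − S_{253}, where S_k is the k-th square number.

1527

256² = 65536 and 253² = 64009.
Difference: 65536 − 64009 = 1527.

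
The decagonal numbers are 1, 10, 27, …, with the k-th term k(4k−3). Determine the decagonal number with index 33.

The 33rd decagonal number is n(4n−3) with n = 33.
33·(4·33 − 3) = 33·129 = 4257.

4257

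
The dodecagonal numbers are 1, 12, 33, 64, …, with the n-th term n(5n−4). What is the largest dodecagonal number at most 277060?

275185

Solve n(5n−4) ≤ 277060 for integer n.
n = 235 gives 275185 ≤ 277060, while n = 236 gives 277536 > 277060; so the answer is 275185.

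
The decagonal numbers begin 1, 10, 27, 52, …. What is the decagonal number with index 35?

35·(4·35 − 3) = 35·137 = 4795.

4795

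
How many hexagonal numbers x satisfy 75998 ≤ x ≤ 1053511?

The n-th hexagonal number is n(2n−1).
Smallest index with value ≥ 75998: n = 196 (giving 76636).
Largest index with value ≤ 1053511: n = 726 (giving 1053426).
Indices 196 through 726: 531 terms.

531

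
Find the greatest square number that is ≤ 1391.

1369

Solve n² ≤ 1391 for integer n.
n = 37 gives 1369 ≤ 1391, while n = 38 gives 1444 > 1391; so the answer is 1369.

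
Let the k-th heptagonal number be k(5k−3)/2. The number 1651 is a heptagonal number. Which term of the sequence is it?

26

Set n(5n−3)/2 = 1651, giving 5n² − 3n − 3302 = 0.
The discriminant is 9 + 40·1651 = 66049, and √66049 = 257.
So n = (3 + 257) / 10 = 260/10 = 26.
Check: 26·(5·26 − 3)/2 = 1651. ✓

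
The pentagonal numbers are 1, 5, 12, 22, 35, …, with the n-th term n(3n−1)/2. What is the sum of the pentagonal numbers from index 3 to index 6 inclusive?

Σ i(3i−1)/2 = (3Σi² − Σi) / 2 over i = 3..6.
Σi = 21 − 3 = 18 and Σi² = 91 − 5 = 86.
(3·86 − 1·18) / 2 = 240/2 = 120.

120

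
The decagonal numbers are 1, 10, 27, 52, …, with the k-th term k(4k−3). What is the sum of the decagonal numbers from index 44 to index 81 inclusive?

604903

Σ i(4i−3) = 4Σi² − 3Σi over i = 44..81.
Σi = 3321 − 946 = 2375 and Σi² = 180441 − 27434 = 153007.
4·153007 − 3·2375 = 604903.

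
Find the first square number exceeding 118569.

119025

Solve n² > 118569 for integer n.
The largest n with value ≤ 118569 is 344 (since 118336 ≤ 118569 < 119025), so the first above is n = 345, value 119025.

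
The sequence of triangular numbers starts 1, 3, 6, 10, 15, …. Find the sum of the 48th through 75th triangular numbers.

54726

Σ i(i+1)/2 = (Σi² + Σi) / 2 over i = 48..75.
Σi = 2850 − 1128 = 1722 and Σi² = 143450 − 35720 = 107730.
(1·107730 + 1·1722) / 2 = 109452/2 = 54726.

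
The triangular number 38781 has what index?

278

Set n(n+1)/2 = 38781, giving n² + n − 77562 = 0.
The discriminant is 1 + 8·38781 = 310249, and √310249 = 557.
So n = (-1 + 557) / 2 = 556/2 = 278.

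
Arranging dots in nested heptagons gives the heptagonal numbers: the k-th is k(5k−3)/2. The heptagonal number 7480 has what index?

55

Set n(5n−3)/2 = 7480, giving 5n² − 3n − 14960 = 0.
The discriminant is 9 + 40·7480 = 299209, and √299209 = 547.
So n = (3 + 547) / 10 = 550/10 = 55.
Check: 55·(5·55 − 3)/2 = 7480. ✓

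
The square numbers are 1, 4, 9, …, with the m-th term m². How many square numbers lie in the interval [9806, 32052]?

80

The n-th square number is n².
Smallest index with value ≥ 9806: n = 100 (giving 10000).
Largest index with value ≤ 32052: n = 179 (giving 32041).
Indices 100 through 179: 80 terms.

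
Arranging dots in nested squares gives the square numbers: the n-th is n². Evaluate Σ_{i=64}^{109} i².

Σ_{i=64}^{109} i² = 437635 − 85344 = 352291.

352291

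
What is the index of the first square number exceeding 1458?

39

Solve n² > 1458 for integer n.
The largest n with value ≤ 1458 is 38 (since 1444 ≤ 1458 < 1521), so the first above is n = 39, value 1521.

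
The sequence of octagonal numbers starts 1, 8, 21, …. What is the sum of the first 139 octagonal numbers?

Σ i(3i−2) = 3Σi² − 2Σi over i = 1..139.
Σi = 9730 and Σi² = 904890.
3·904890 − 2·9730 = 2695210.

2695210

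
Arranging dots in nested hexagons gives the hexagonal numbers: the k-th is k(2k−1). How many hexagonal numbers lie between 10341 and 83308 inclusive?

132

The n-th hexagonal number is n(2n−1).
Smallest index with value ≥ 10341: n = 73 (giving 10585).
Largest index with value ≤ 83308: n = 204 (giving 83028).
Indices 73 through 204: 132 terms.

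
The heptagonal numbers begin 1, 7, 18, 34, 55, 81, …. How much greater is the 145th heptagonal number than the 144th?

Consecutive heptagonal numbers differ by 5n − 4: here 5·145 − 4 = 721.

721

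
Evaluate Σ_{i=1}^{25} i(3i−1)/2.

8125

Σ i(3i−1)/2 = (3Σi² − Σi) / 2 over i = 1..25.
Σi = 325 and Σi² = 5525.
(3·5525 − 1·325) / 2 = 16250/2 = 8125.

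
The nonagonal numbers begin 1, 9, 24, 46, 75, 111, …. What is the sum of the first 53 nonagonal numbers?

Σ i(7i−5)/2 = (7Σi² − 5Σi) / 2 over i = 1..53.
Σi = 1431 and Σi² = 51039.
(7·51039 − 5·1431) / 2 = 350118/2 = 175059.

175059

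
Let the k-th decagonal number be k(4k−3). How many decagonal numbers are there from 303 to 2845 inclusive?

The n-th decagonal number is n(4n−3).
Smallest index with value ≥ 303: n = 10 (giving 370).
Largest index with value ≤ 2845: n = 27 (giving 2835).
Indices 10 through 27: 18 terms.

18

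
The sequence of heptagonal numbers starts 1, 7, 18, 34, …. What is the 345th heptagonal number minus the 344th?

Consecutive heptagonal numbers differ by 5n − 4: here 5·345 − 4 = 1721.

1721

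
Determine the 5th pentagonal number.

The 5th pentagonal number is n(3n−1)/2 with n = 5.
5·(3·5 − 1)/2 = 5·14/2 = 5·7 = 35.

35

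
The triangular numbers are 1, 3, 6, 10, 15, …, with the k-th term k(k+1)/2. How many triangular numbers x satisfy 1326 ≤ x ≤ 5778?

57

The n-th triangular number is n(n+1)/2.
Smallest index with value ≥ 1326: n = 51 (giving 1326).
Largest index with value ≤ 5778: n = 107 (giving 5778).
Indices 51 through 107: 57 terms.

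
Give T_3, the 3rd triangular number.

3·4/2 = 12/2 = 6.

6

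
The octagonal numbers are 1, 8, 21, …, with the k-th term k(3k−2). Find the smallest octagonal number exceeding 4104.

Solve n(3n−2) > 4104 for integer n.
The largest n with value ≤ 4104 is 37 (since 4033 ≤ 4104 < 4256), so the first above is n = 38, value 4256.

4256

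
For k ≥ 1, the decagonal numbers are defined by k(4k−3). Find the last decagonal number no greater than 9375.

Solve n(4n−3) ≤ 9375 for integer n.
n = 48 gives 9072 ≤ 9375, while n = 49 gives 9457 > 9375; so the answer is 9072.

9072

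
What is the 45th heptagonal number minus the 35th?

45·(5·45 − 3)/2 = 4995 and 35·(5·35 − 3)/2 = 3010.
Difference: 4995 − 3010 = 1985.

1985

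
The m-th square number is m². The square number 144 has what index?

We need n² = 144, so n = √144 = 12.
Check: 12² = 144. ✓

12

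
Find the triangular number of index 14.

The 14th triangular number is n(n+1)/2 with n = 14.
14·15/2 = 210/2 = 105.

105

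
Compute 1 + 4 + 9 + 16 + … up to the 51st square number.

Σ_{i=1}^{51} i² = 51·52·103/6 = 45526.

45526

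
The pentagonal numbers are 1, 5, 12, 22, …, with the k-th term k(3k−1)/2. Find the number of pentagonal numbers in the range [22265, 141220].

186

The n-th pentagonal number is n(3n−1)/2.
Smallest index with value ≥ 22265: n = 122 (giving 22265).
Largest index with value ≤ 141220: n = 307 (giving 141220).
Indices 122 through 307: 186 terms.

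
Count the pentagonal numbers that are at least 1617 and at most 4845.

The n-th pentagonal number is n(3n−1)/2.
Smallest index with value ≥ 1617: n = 33 (giving 1617).
Largest index with value ≤ 4845: n = 57 (giving 4845).
Indices 33 through 57: 25 terms.

25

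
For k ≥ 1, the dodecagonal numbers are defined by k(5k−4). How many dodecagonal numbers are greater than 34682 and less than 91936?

52

The n-th dodecagonal number is n(5n−4).
Smallest index with value > 34682: n = 84 (giving 34944).
Largest index with value < 91936: n = 135 (giving 90585).
Indices 84 through 135: 52 terms.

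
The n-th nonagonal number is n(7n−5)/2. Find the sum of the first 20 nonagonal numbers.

9520

Σ i(7i−5)/2 = (7Σi² − 5Σi) / 2 over i = 1..20.
Σi = 210 and Σi² = 2870.
(7·2870 − 5·210) / 2 = 19040/2 = 9520.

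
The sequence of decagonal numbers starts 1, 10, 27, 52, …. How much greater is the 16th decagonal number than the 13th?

339

16·(4·16 − 3) = 976 and 13·(4·13 − 3) = 637.
Difference: 976 − 637 = 339.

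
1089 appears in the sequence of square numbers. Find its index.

We need n² = 1089, so n = √1089 = 33.

33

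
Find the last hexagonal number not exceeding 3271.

Solve n(2n−1) ≤ 3271 for integer n.
n = 40 gives 3160 ≤ 3271, while n = 41 gives 3321 > 3271; so the answer is 3160.

3160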